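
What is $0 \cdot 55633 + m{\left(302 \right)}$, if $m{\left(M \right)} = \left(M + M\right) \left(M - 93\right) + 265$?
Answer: $126501$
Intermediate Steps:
$m{\left(M \right)} = 265 + 2 M \left(-93 + M\right)$ ($m{\left(M \right)} = 2 M \left(-93 + M\right) + 265 = 265 + 2 M \left(-93 + M\right)$)
$0 \cdot 55633 + m{\left(302 \right)} = 0 \cdot 55633 + \left(265 - 56172 + 2 \cdot 302^{2}\right) = 0 + \left(265 - 56172 + 2 \cdot 91204\right) = 0 + \left(265 - 56172 + 182408\right) = 0 + 126501 = 126501$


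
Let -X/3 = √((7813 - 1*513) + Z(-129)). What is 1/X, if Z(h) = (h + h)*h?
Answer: -√40582/121746 ≈ -0.0016547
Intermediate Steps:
Z(h) = 2*h² (Z(h) = (2*h)*h = 2*h²)
X = -3*√40582 (X = -3*√((7813 - 1*513) + 2*(-129)²) = -3*√((7813 - 513) + 2*16641) = -3*√(7300 + 33282) = -3*√40582 ≈ -604.35)
1/X = 1/(-3*√40582) = -√40582/121746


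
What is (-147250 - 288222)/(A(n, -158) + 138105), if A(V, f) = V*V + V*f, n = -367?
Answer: -108868/82695 ≈ -1.3165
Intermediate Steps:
A(V, f) = V² + V*f
(-147250 - 288222)/(A(n, -158) + 138105) = (-147250 - 288222)/(-367*(-367 - 158) + 138105) = -435472/(-367*(-525) + 138105) = -435472/(192675 + 138105) = -435472/330780 = -435472*1/330780 = -108868/82695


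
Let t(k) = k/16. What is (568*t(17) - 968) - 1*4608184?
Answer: -9217097/2 ≈ -4.6086e+6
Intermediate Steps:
t(k) = k/16 (t(k) = k*(1/16) = k/16)
(568*t(17) - 968) - 1*4608184 = (568*((1/16)*17) - 968) - 1*4608184 = (568*(17/16) - 968) - 4608184 = (1207/2 - 968) - 4608184 = -729/2 - 4608184 = -9217097/2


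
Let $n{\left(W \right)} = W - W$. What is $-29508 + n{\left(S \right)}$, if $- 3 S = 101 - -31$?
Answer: $-29508$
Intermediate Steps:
$S = -44$ ($S = - \frac{101 - -31}{3} = - \frac{101 + 31}{3} = \left(- \frac{1}{3}\right) 132 = -44$)
$n{\left(W \right)} = 0$
$-29508 + n{\left(S \right)} = -29508 + 0 = -29508$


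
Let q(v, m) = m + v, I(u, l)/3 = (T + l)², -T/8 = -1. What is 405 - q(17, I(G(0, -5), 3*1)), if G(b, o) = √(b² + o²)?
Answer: 25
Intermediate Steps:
T = 8 (T = -8*(-1) = 8)
I(u, l) = 3*(8 + l)²
405 - q(17, I(G(0, -5), 3*1)) = 405 - (3*(8 + 3*1)² + 17) = 405 - (3*(8 + 3)² + 17) = 405 - (3*11² + 17) = 405 - (3*121 + 17) = 405 - (363 + 17) = 405 - 1*380 = 405 - 380 = 25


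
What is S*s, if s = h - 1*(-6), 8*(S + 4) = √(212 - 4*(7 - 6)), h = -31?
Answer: 100 - 25*√13/2 ≈ 54.931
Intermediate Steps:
S = -4 + √13/2 (S = -4 + √(212 - 4*(7 - 6))/8 = -4 + √(212 - 4*1)/8 = -4 + √(212 - 4)/8 = -4 + √208/8 = -4 + (4*√13)/8 = -4 + √13/2 ≈ -2.1972)
s = -25 (s = -31 - 1*(-6) = -31 + 6 = -25)
S*s = (-4 + √13/2)*(-25) = 100 - 25*√13/2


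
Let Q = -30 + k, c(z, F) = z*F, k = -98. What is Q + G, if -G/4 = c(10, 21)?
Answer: -968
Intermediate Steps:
c(z, F) = F*z
Q = -128 (Q = -30 - 98 = -128)
G = -840 (G = -84*10 = -4*210 = -840)
Q + G = -128 - 840 = -968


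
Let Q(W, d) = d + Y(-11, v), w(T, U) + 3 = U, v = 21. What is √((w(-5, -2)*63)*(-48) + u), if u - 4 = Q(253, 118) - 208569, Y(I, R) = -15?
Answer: I*√193342 ≈ 439.71*I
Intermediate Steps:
w(T, U) = -3 + U
Q(W, d) = -15 + d (Q(W, d) = d - 15 = -15 + d)
u = -208462 (u = 4 + ((-15 + 118) - 208569) = 4 + (103 - 208569) = 4 - 208466 = -208462)
√((w(-5, -2)*63)*(-48) + u) = √(((-3 - 2)*63)*(-48) - 208462) = √(-5*63*(-48) - 208462) = √(-315*(-48) - 208462) = √(15120 - 208462) = √(-193342) = I*√193342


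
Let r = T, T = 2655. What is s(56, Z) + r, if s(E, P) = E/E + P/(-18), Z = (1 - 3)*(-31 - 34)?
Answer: 23839/9 ≈ 2648.8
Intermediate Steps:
Z = 130 (Z = -2*(-65) = 130)
r = 2655
s(E, P) = 1 - P/18 (s(E, P) = 1 + P*(-1/18) = 1 - P/18)
s(56, Z) + r = (1 - 1/18*130) + 2655 = (1 - 65/9) + 2655 = -56/9 + 2655 = 23839/9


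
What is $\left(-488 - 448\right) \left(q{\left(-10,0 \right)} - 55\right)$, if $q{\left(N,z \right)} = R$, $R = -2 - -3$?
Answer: $50544$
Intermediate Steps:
$R = 1$ ($R = -2 + 3 = 1$)
$q{\left(N,z \right)} = 1$
$\left(-488 - 448\right) \left(q{\left(-10,0 \right)} - 55\right) = \left(-488 - 448\right) \left(1 - 55\right) = \left(-936\right) \left(-54\right) = 50544$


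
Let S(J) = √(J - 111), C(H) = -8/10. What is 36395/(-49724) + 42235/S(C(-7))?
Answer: -36395/49724 - 42235*I*√2795/559 ≈ -0.73194 - 3994.4*I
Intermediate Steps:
C(H) = -⅘ (C(H) = -8*⅒ = -⅘)
S(J) = √(-111 + J)
36395/(-49724) + 42235/S(C(-7)) = 36395/(-49724) + 42235/(√(-111 - ⅘)) = 36395*(-1/49724) + 42235/(√(-559/5)) = -36395/49724 + 42235/((I*√2795/5)) = -36395/49724 + 42235*(-I*√2795/559) = -36395/49724 - 42235*I*√2795/559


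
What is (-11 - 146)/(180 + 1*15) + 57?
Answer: 10958/195 ≈ 56.195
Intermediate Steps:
(-11 - 146)/(180 + 1*15) + 57 = -157/(180 + 15) + 57 = -157/195 + 57 = 10958/195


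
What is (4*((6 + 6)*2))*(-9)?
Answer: -864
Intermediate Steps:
(4*((6 + 6)*2))*(-9) = (4*(12*2))*(-9) = (4*24)*(-9) = 96*(-9) = -864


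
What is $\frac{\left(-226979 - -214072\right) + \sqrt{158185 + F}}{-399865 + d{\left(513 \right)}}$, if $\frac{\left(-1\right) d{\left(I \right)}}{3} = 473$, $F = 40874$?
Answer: $\frac{12907}{401284} - \frac{\sqrt{199059}}{401284} \approx 0.031052$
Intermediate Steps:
$d{\left(I \right)} = -1419$ ($d{\left(I \right)} = \left(-3\right) 473 = -1419$)
$\frac{\left(-226979 - -214072\right) + \sqrt{158185 + F}}{-399865 + d{\left(513 \right)}} = \frac{\left(-226979 - -214072\right) + \sqrt{158185 + 40874}}{-399865 - 1419} = \frac{\left(-226979 + 214072\right) + \sqrt{199059}}{-401284} = \left(-12907 + \sqrt{199059}\right) \left(- \frac{1}{401284}\right) = \frac{12907}{401284} - \frac{\sqrt{199059}}{401284}$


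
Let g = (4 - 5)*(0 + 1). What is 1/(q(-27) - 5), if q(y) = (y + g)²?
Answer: 1/779 ≈ 0.0012837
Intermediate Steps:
g = -1 (g = -1*1 = -1)
q(y) = (-1 + y)² (q(y) = (y - 1)² = (-1 + y)²)
1/(q(-27) - 5) = 1/((-1 - 27)² - 5) = 1/((-28)² - 5) = 1/(784 - 5) = 1/779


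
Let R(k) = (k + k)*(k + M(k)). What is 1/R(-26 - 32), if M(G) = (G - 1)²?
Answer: -1/397068 ≈ -2.5185e-6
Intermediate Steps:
M(G) = (-1 + G)²
R(k) = 2*k*(k + (-1 + k)²) (R(k) = (k + k)*(k + (-1 + k)²) = (2*k)*(k + (-1 + k)²) = 2*k*(k + (-1 + k)²))
1/R(-26 - 32) = 1/(2*(-26 - 32)*((-26 - 32) + (-1 + (-26 - 32))²)) = 1/(2*(-58)*(-58 + (-1 - 58)²)) = 1/(2*(-58)*(-58 + (-59)²)) = 1/(2*(-58)*(-58 + 3481)) = 1/(2*(-58)*3423) = 1/(-397068) = -1/397068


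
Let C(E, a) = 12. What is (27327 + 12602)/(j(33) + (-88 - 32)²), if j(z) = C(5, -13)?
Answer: 39929/14412 ≈ 2.7705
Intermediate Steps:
j(z) = 12
(27327 + 12602)/(j(33) + (-88 - 32)²) = (27327 + 12602)/(12 + (-88 - 32)²) = 39929/(12 + (-120)²) = 39929/(12 + 14400) = 39929/14412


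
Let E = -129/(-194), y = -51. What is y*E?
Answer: -6579/194 ≈ -33.912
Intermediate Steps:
E = 129/194 (E = -129*(-1/194) = 129/194 ≈ 0.66495)
y*E = -51*129/194 = -6579/194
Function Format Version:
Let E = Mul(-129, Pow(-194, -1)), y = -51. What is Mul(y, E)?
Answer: Rational(-6579, 194) ≈ -33.912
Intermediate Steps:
E = Rational(129, 194) (E = Mul(-129, Rational(-1, 194)) = Rational(129, 194) ≈ 0.66495)
Mul(y, E) = Mul(-51, Rational(129, 194)) = Rational(-6579, 194)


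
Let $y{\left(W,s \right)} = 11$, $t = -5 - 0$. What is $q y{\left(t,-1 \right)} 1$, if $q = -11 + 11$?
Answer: $0$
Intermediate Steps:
$t = -5$ ($t = -5 + 0 = -5$)
$q = 0$
$q y{\left(t,-1 \right)} 1 = 0 \cdot 11 \cdot 1 = 0 \cdot 1 = 0$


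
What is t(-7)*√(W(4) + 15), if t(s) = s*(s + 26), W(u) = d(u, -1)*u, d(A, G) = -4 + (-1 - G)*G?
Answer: -133*I ≈ -133.0*I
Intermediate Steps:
d(A, G) = -4 + G*(-1 - G)
W(u) = -4*u (W(u) = (-4 - 1*(-1) - 1*(-1)²)*u = (-4 + 1 - 1*1)*u = (-4 + 1 - 1)*u = -4*u)
t(s) = s*(26 + s)
t(-7)*√(W(4) + 15) = (-7*(26 - 7))*√(-4*4 + 15) = (-7*19)*√(-16 + 15) = -133*I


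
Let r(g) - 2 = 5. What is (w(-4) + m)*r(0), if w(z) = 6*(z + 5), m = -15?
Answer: -63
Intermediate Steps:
r(g) = 7 (r(g) = 2 + 5 = 7)
w(z) = 30 + 6*z (w(z) = 6*(5 + z) = 30 + 6*z)
(w(-4) + m)*r(0) = ((30 + 6*(-4)) - 15)*7 = ((30 - 24) - 15)*7 = (6 - 15)*7 = -9*7 = -63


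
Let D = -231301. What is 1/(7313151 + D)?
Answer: 1/7081850 ≈ 1.4121e-7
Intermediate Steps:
1/(7313151 + D) = 1/(7313151 - 231301) = 1/7081850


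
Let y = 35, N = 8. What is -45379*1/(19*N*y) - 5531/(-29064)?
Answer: -2878282/345135 ≈ -8.3396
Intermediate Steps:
-45379*1/(19*N*y) - 5531/(-29064) = -45379/((35*19)*8) - 5531/(-29064) = -45379/(665*8) - 5531*(-1/29064) = -45379/5320 + 5531/29064 = -2878282/345135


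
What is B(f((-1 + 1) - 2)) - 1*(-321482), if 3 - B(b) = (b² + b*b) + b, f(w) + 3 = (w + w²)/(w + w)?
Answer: 321464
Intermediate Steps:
f(w) = -3 + (w + w²)/(2*w) (f(w) = -3 + (w + w²)/(w + w) = -3 + (w + w²)/((2*w)) = -3 + (w + w²)*(1/(2*w)) = -3 + (w + w²)/(2*w))
B(b) = 3 - b - 2*b² (B(b) = 3 - ((b² + b*b) + b) = 3 - ((b² + b²) + b) = 3 - (2*b² + b) = 3 - (b + 2*b²) = 3 + (-b - 2*b²) = 3 - b - 2*b²)
B(f((-1 + 1) - 2)) - 1*(-321482) = (3 - (-5/2 + ((-1 + 1) - 2)/2) - 2*(-5/2 + ((-1 + 1) - 2)/2)²) - 1*(-321482) = (3 - (-5/2 + (0 - 2)/2) - 2*(-5/2 + (0 - 2)/2)²) + 321482 = (3 - (-5/2 + (½)*(-2)) - 2*(-5/2 + (½)*(-2))²) + 321482 = (3 - (-5/2 - 1) - 2*(-5/2 - 1)²) + 321482 = (3 - 1*(-7/2) - 2*(-7/2)²) + 321482 = (3 + 7/2 - 2*49/4) + 321482 = (3 + 7/2 - 49/2) + 321482 = -18 + 321482 = 321464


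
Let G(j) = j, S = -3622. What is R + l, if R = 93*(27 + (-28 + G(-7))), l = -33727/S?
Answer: -2661041/3622 ≈ -734.69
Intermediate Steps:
l = 33727/3622 (l = -33727/(-3622) = -33727*(-1/3622) = 33727/3622 ≈ 9.3117)
R = -744 (R = 93*(27 + (-28 - 7)) = 93*(27 - 35) = 93*(-8) = -744)
R + l = -744 + 33727/3622 = -2661041/3622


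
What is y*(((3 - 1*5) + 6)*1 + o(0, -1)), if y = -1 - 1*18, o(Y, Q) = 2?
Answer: -114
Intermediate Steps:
y = -19 (y = -1 - 18 = -19)
y*(((3 - 1*5) + 6)*1 + o(0, -1)) = -19*(((3 - 1*5) + 6)*1 + 2) = -19*(((3 - 5) + 6)*1 + 2) = -19*((-2 + 6)*1 + 2) = -19*(4*1 + 2) = -19*(4 + 2) = -19*6 = -114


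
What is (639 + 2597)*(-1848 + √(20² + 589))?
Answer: -5980128 + 3236*√989 ≈ -5.8784e+6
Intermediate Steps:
(639 + 2597)*(-1848 + √(20² + 589)) = 3236*(-1848 + √(400 + 589)) = 3236*(-1848 + √989) = -5980128 + 3236*√989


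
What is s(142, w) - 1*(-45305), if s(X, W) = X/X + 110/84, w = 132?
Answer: 1902907/42 ≈ 45307.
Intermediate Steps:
s(X, W) = 97/42 (s(X, W) = 1 + 110*(1/84) = 1 + 55/42 = 97/42)
s(142, w) - 1*(-45305) = 97/42 - 1*(-45305) = 97/42 + 45305 = 1902907/42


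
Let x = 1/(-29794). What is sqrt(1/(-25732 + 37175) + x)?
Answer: 3*sqrt(695161860938)/340932742 ≈ 0.0073366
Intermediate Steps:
x = -1/29794 ≈ -3.3564e-5
sqrt(1/(-25732 + 37175) + x) = sqrt(1/(-25732 + 37175) - 1/29794) = sqrt(1/11443 - 1/29794) = sqrt(18351/340932742) = 3*sqrt(695161860938)/340932742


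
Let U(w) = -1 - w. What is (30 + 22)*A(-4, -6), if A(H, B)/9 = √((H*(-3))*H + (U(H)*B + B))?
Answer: 2808*I*√2 ≈ 3971.1*I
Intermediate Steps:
A(H, B) = 9*√(B - 3*H² + B*(-1 - H)) (A(H, B) = 9*√((H*(-3))*H + ((-1 - H)*B + B)) = 9*√((-3*H)*H + (B*(-1 - H) + B)) = 9*√(-3*H² + (B + B*(-1 - H))) = 9*√(B - 3*H² + B*(-1 - H)))
(30 + 22)*A(-4, -6) = (30 + 22)*(9*√(-4*(-1*(-6) - 3*(-4)))) = 52*(9*√(-4*(6 + 12))) = 52*(9*√(-4*18)) = 52*(9*√(-72)) = 52*(9*(6*I*√2)) = 52*(54*I*√2) = 2808*I*√2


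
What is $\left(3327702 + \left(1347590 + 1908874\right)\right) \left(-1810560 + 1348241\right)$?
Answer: $-3043985040954$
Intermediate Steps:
$\left(3327702 + \left(1347590 + 1908874\right)\right) \left(-1810560 + 1348241\right) = \left(3327702 + 3256464\right) \left(-462319\right) = 6584166 \left(-462319\right) = -3043985040954$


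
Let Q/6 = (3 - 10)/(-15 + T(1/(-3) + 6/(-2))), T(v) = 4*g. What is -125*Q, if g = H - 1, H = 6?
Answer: 1050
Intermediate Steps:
g = 5 (g = 6 - 1 = 5)
T(v) = 20 (T(v) = 4*5 = 20)
Q = -42/5 (Q = 6*((3 - 10)/(-15 + 20)) = 6*(-7/5) = -42/5 ≈ -8.4000)
-125*Q = -125*(-42/5) = 1050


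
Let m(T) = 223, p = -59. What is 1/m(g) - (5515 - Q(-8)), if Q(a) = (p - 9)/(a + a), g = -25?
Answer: -4915585/892 ≈ -5510.7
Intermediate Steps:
Q(a) = -34/a (Q(a) = (-59 - 9)/(a + a) = -68*1/(2*a) = -34/a)
1/m(g) - (5515 - Q(-8)) = 1/223 - (5515 - (-34)/(-8)) = 1/223 - (5515 - (-34)*(-1)/8) = 1/223 - (5515 - 1*17/4) = 1/223 - (5515 - 17/4) = 1/223 - 1*22043/4 = 1/223 - 22043/4 = -4915585/892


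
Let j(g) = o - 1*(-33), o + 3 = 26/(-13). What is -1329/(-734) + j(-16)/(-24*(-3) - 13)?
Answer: 98963/43306 ≈ 2.2852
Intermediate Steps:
o = -5 (o = -3 + 26/(-13) = -3 + 26*(-1/13) = -3 - 2 = -5)
j(g) = 28 (j(g) = -5 - 1*(-33) = -5 + 33 = 28)
-1329/(-734) + j(-16)/(-24*(-3) - 13) = -1329/(-734) + 28/(-24*(-3) - 13) = -1329*(-1/734) + 28/(72 - 13) = 1329/734 + 28/59 = 98963/43306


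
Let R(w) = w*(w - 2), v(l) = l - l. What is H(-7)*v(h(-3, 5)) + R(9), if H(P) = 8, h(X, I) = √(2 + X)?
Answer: 63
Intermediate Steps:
v(l) = 0
R(w) = w*(-2 + w)
H(-7)*v(h(-3, 5)) + R(9) = 8*0 + 9*(-2 + 9) = 0 + 9*7 = 0 + 63 = 63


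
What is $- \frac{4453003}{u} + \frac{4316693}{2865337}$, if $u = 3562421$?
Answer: $\frac{2618523536742}{10207536700877} \approx 0.25653$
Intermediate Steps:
$- \frac{4453003}{u} + \frac{4316693}{2865337} = - \frac{4453003}{3562421} + \frac{4316693}{2865337} = \frac{2618523536742}{10207536700877}$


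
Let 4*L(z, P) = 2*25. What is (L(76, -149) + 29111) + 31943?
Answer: 122133/2 ≈ 61067.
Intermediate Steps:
L(z, P) = 25/2 (L(z, P) = (2*25)/4 = (¼)*50 = 25/2)
(L(76, -149) + 29111) + 31943 = (25/2 + 29111) + 31943 = 58247/2 + 31943 = 122133/2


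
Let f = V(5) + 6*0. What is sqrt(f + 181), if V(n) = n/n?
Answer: sqrt(182) ≈ 13.491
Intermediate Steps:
V(n) = 1
f = 1 (f = 1 + 6*0 = 1 + 0 = 1)
sqrt(f + 181) = sqrt(1 + 181) = sqrt(182)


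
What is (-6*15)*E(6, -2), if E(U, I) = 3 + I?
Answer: -90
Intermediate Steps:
(-6*15)*E(6, -2) = (-6*15)*(3 - 2) = -90*1 = -90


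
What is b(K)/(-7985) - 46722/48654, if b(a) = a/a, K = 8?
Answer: -62187304/64750365 ≈ -0.96042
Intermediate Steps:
b(a) = 1
b(K)/(-7985) - 46722/48654 = 1/(-7985) - 46722/48654 = 1*(-1/7985) - 46722*1/48654 = -1/7985 - 7787/8109 = -62187304/64750365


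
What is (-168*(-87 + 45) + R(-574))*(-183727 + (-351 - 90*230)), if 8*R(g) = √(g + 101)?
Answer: -1444913568 - 102389*I*√473/4 ≈ -1.4449e+9 - 5.567e+5*I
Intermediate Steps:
R(g) = √(101 + g)/8 (R(g) = √(g + 101)/8 = √(101 + g)/8)
(-168*(-87 + 45) + R(-574))*(-183727 + (-351 - 90*230)) = (-168*(-87 + 45) + √(101 - 574)/8)*(-183727 + (-351 - 90*230)) = (-168*(-42) + √(-473)/8)*(-183727 + (-351 - 20700)) = (7056 + (I*√473)/8)*(-183727 - 21051) = (7056 + I*√473/8)*(-204778) = -1444913568 - 102389*I*√473/4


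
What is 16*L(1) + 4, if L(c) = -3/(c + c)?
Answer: -20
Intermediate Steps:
L(c) = -3/(2*c) (L(c) = -3*1/(2*c) = -3/(2*c))
16*L(1) + 4 = 16*(-3/2/1) + 4 = 16*(-3/2*1) + 4 = 16*(-3/2) + 4 = -24 + 4 = -20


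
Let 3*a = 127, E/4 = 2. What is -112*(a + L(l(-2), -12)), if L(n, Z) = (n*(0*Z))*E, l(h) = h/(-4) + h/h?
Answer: -14224/3 ≈ -4741.3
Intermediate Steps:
E = 8 (E = 4*2 = 8)
a = 127/3 (a = (⅓)*127 = 127/3 ≈ 42.333)
l(h) = 1 - h/4 (l(h) = h*(-¼) + 1 = -h/4 + 1 = 1 - h/4)
L(n, Z) = 0 (L(n, Z) = (n*(0*Z))*8 = (n*0)*8 = 0*8 = 0)
-112*(a + L(l(-2), -12)) = -112*(127/3 + 0) = -112*127/3 = -14224/3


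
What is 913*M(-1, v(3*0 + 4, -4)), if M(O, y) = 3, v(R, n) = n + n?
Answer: 2739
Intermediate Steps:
v(R, n) = 2*n
913*M(-1, v(3*0 + 4, -4)) = 913*3 = 2739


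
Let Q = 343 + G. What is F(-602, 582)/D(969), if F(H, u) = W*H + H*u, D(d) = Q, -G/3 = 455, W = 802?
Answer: 59512/73 ≈ 815.23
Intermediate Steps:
G = -1365 (G = -3*455 = -1365)
Q = -1022 (Q = 343 - 1365 = -1022)
D(d) = -1022
F(H, u) = 802*H + H*u
F(-602, 582)/D(969) = -602*(802 + 582)/(-1022) = -602*1384*(-1/1022) = -833168*(-1/1022) = 59512/73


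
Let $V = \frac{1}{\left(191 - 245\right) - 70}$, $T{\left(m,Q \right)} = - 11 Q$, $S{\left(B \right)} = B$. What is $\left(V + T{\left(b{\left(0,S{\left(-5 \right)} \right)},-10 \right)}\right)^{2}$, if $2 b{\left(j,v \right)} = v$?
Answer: $\frac{186022321}{15376} \approx 12098.0$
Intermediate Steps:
$b{\left(j,v \right)} = \frac{v}{2}$
$V = - \frac{1}{124}$ ($V = \frac{1}{\left(191 - 245\right) - 70} = \frac{1}{-54 - 70} = \frac{1}{-124} = - \frac{1}{124} \approx -0.0080645$)
$\left(V + T{\left(b{\left(0,S{\left(-5 \right)} \right)},-10 \right)}\right)^{2} = \left(- \frac{1}{124} - -110\right)^{2} = \left(- \frac{1}{124} + 110\right)^{2} = \left(\frac{13639}{124}\right)^{2} = \frac{186022321}{15376}$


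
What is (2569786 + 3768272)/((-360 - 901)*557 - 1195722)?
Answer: -6338058/1898099 ≈ -3.3392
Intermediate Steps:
(2569786 + 3768272)/((-360 - 901)*557 - 1195722) = 6338058/(-1261*557 - 1195722) = 6338058/(-702377 - 1195722) = 6338058/(-1898099) = 6338058*(-1/1898099) = -6338058/1898099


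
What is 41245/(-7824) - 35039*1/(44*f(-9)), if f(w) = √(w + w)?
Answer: -41245/7824 + 35039*I*√2/264 ≈ -5.2716 + 187.7*I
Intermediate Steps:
f(w) = √2*√w (f(w) = √(2*w) = √2*√w)
41245/(-7824) - 35039*1/(44*f(-9)) = 41245/(-7824) - 35039*(-I*√2/264) = 41245*(-1/7824) - 35039*(-I*√2/264) = -41245/7824 - 35039*(-I*√2/264) = -41245/7824 - (-35039)*I*√2/264 = -41245/7824 + 35039*I*√2/264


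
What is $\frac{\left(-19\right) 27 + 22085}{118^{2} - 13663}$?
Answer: $\frac{21572}{261} \approx 82.651$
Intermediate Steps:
$\frac{\left(-19\right) 27 + 22085}{118^{2} - 13663} = \frac{-513 + 22085}{13924 - 13663} = \frac{21572}{261}$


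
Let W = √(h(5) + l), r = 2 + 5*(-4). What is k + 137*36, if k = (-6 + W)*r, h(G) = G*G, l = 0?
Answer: 4950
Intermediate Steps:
h(G) = G²
r = -18 (r = 2 - 20 = -18)
W = 5 (W = √(5² + 0) = √(25 + 0) = √25 = 5)
k = 18 (k = (-6 + 5)*(-18) = -1*(-18) = 18)
k + 137*36 = 18 + 137*36 = 18 + 4932 = 4950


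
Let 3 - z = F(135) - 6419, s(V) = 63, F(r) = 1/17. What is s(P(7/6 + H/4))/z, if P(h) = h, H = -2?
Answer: 357/36391 ≈ 0.0098101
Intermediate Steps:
F(r) = 1/17
z = 109173/17 (z = 3 - (1/17 - 6419) = 3 - 1*(-109122/17) = 3 + 109122/17 = 109173/17 ≈ 6421.9)
s(P(7/6 + H/4))/z = 63/(109173/17) = 63*(17/109173) = 357/36391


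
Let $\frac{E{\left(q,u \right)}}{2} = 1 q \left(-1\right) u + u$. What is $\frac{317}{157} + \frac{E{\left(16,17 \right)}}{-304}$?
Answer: $\frac{88219}{23864} \approx 3.6967$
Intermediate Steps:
$E{\left(q,u \right)} = 2 u - 2 q u$ ($E{\left(q,u \right)} = 2 \left(1 q \left(-1\right) u + u\right) = 2 \left(q \left(-1\right) u + u\right) = 2 \left(- q u + u\right) = 2 \left(u - q u\right) = 2 u - 2 q u$)
$\frac{317}{157} + \frac{E{\left(16,17 \right)}}{-304} = \frac{317}{157} + \frac{2 \cdot 17 \left(1 - 16\right)}{-304} = 317 \cdot \frac{1}{157} + 2 \cdot 17 \left(1 - 16\right) \left(- \frac{1}{304}\right) = \frac{317}{157} + 2 \cdot 17 \left(-15\right) \left(- \frac{1}{304}\right) = \frac{317}{157} - - \frac{255}{152} = \frac{317}{157} + \frac{255}{152} = \frac{88219}{23864}$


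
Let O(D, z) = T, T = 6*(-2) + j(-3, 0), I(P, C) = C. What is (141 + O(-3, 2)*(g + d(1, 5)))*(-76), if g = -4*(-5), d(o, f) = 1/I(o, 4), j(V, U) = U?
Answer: 7752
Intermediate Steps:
d(o, f) = ¼ (d(o, f) = 1/4 = ¼)
g = 20
T = -12 (T = 6*(-2) + 0 = -12 + 0 = -12)
O(D, z) = -12
(141 + O(-3, 2)*(g + d(1, 5)))*(-76) = (141 - 12*(20 + ¼))*(-76) = (141 - 12*81/4)*(-76) = (141 - 243)*(-76) = -102*(-76) = 7752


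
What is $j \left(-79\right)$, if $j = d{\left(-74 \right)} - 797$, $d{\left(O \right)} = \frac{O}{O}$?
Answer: $62884$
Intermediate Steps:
$d{\left(O \right)} = 1$
$j = -796$ ($j = 1 - 797 = -796$)
$j \left(-79\right) = \left(-796\right) \left(-79\right) = 62884$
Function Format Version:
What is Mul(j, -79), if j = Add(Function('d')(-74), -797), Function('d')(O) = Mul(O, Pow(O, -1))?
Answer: 62884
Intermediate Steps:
Function('d')(O) = 1
j = -796 (j = Add(1, -797) = -796)
Mul(j, -79) = Mul(-796, -79) = 62884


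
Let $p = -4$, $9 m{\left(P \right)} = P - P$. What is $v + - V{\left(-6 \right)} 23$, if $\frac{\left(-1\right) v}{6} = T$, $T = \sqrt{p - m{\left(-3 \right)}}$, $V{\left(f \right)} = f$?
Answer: $138 - 12 i \approx 138.0 - 12.0 i$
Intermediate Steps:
$m{\left(P \right)} = 0$ ($m{\left(P \right)} = \frac{P - P}{9} = \frac{1}{9} \cdot 0 = 0$)
$T = 2 i$ ($T = \sqrt{-4 - 0} = \sqrt{-4 + 0} = \sqrt{-4} = 2 i \approx 2.0 i$)
$v = - 12 i$ ($v = - 6 \cdot 2 i = - 12 i \approx - 12.0 i$)
$v + - V{\left(-6 \right)} 23 = - 12 i + \left(-1\right) \left(-6\right) 23 = - 12 i + 6 \cdot 23 = - 12 i + 138 = 138 - 12 i$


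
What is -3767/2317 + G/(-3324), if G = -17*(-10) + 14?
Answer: -3236959/1925427 ≈ -1.6812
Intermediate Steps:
G = 184 (G = 170 + 14 = 184)
-3767/2317 + G/(-3324) = -3767/2317 + 184/(-3324) = -3767*1/2317 + 184*(-1/3324) = -3767/2317 - 46/831 = -3236959/1925427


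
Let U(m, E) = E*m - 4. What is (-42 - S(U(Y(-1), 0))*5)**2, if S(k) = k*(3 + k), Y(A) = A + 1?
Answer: 3844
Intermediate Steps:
Y(A) = 1 + A
U(m, E) = -4 + E*m
(-42 - S(U(Y(-1), 0))*5)**2 = (-42 - (-4 + 0*(1 - 1))*(3 + (-4 + 0*(1 - 1)))*5)**2 = (-42 - (-4 + 0*0)*(3 + (-4 + 0*0))*5)**2 = (-42 - (-4 + 0)*(3 + (-4 + 0))*5)**2 = (-42 - (-4)*(3 - 4)*5)**2 = (-42 - (-4)*(-1)*5)**2 = (-42 - 1*4*5)**2 = (-42 - 4*5)**2 = (-42 - 20)**2 = (-62)**2 = 3844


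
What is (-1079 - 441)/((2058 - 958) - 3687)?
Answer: 1520/2587 ≈ 0.58755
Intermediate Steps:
(-1079 - 441)/((2058 - 958) - 3687) = -1520/(1100 - 3687) = -1520/(-2587) = -1520*(-1/2587) = 1520/2587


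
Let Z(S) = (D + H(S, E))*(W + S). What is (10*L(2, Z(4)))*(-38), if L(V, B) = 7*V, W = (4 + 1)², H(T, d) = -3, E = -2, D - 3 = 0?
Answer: -5320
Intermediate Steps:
D = 3 (D = 3 + 0 = 3)
W = 25 (W = 5² = 25)
Z(S) = 0 (Z(S) = (3 - 3)*(25 + S) = 0*(25 + S) = 0)
(10*L(2, Z(4)))*(-38) = (10*(7*2))*(-38) = (10*14)*(-38) = 140*(-38) = -5320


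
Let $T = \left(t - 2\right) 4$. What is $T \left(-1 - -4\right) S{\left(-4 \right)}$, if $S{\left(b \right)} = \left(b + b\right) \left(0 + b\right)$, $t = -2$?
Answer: $-1536$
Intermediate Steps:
$S{\left(b \right)} = 2 b^{2}$ ($S{\left(b \right)} = 2 b b = 2 b^{2}$)
$T = -16$ ($T = \left(-2 - 2\right) 4 = \left(-4\right) 4 = -16$)
$T \left(-1 - -4\right) S{\left(-4 \right)} = - 16 \left(-1 - -4\right) 2 \left(-4\right)^{2} = - 16 \left(-1 + 4\right) 2 \cdot 16 = \left(-16\right) 3 \cdot 32 = \left(-48\right) 32 = -1536$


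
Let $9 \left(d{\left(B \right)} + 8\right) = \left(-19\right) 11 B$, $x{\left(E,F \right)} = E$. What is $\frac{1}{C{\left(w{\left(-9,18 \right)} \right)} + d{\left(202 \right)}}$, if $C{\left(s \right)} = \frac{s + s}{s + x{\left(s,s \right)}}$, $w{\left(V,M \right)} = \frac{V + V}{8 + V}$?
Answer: $- \frac{9}{42281} \approx -0.00021286$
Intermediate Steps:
$w{\left(V,M \right)} = \frac{2 V}{8 + V}$
$C{\left(s \right)} = 1$ ($C{\left(s \right)} = \frac{s + s}{s + s} = \frac{2 s}{2 s} = 2 s \frac{1}{2 s} = 1$)
$d{\left(B \right)} = -8 - \frac{209 B}{9}$ ($d{\left(B \right)} = -8 + \frac{\left(-19\right) 11 B}{9} = -8 + \frac{\left(-209\right) B}{9} = -8 - \frac{209 B}{9}$)
$\frac{1}{C{\left(w{\left(-9,18 \right)} \right)} + d{\left(202 \right)}} = \frac{1}{1 - \frac{42290}{9}} = \frac{1}{- \frac{42281}{9}} = - \frac{9}{42281}$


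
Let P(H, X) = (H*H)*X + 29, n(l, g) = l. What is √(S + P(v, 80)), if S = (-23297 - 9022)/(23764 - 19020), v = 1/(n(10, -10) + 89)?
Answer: √1223956005122/234828 ≈ 4.7112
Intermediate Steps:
v = 1/99 (v = 1/(10 + 89) = 1/99 ≈ 0.010101)
P(H, X) = 29 + X*H² (P(H, X) = H²*X + 29 = X*H² + 29 = 29 + X*H²)
S = -32319/4744 ≈ -6.8126
√(S + P(v, 80)) = √(-32319/4744 + (29 + 80*(1/99)²)) = √(-32319/4744 + (29 + 80*(1/9801))) = √(-32319/4744 + (29 + 80/9801)) = √(-32319/4744 + 284309/9801) = √(1032003377/46495944) = √1223956005122/234828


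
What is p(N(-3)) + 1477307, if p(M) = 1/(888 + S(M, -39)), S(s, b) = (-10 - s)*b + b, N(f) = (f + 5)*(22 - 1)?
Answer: 4250212240/2877 ≈ 1.4773e+6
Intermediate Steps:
N(f) = 105 + 21*f (N(f) = (5 + f)*21 = 105 + 21*f)
S(s, b) = b + b*(-10 - s) (S(s, b) = b*(-10 - s) + b = b + b*(-10 - s))
p(M) = 1/(1239 + 39*M) (p(M) = 1/(888 - 1*(-39)*(9 + M)) = 1/(888 + (351 + 39*M)) = 1/(1239 + 39*M))
p(N(-3)) + 1477307 = 1/(3*(413 + 13*(105 + 21*(-3)))) + 1477307 = 1/(3*(413 + 13*(105 - 63))) + 1477307 = 1/(3*(413 + 13*42)) + 1477307 = 1/(3*(413 + 546)) + 1477307 = (⅓)/959 + 1477307 = (⅓)*(1/959) + 1477307 = 1/2877 + 1477307 = 4250212240/2877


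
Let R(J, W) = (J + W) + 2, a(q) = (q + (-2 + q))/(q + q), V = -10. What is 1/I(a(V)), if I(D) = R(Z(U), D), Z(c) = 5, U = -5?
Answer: 10/81 ≈ 0.12346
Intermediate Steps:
a(q) = (-2 + 2*q)/(2*q) (a(q) = (-2 + 2*q)/((2*q)) = (-2 + 2*q)*(1/(2*q)) = (-2 + 2*q)/(2*q))
R(J, W) = 2 + J + W
I(D) = 7 + D (I(D) = 2 + 5 + D = 7 + D)
1/I(a(V)) = 1/(7 + (-1 - 10)/(-10)) = 1/(7 - ⅒*(-11)) = 1/(7 + 11/10) = 1/(81/10) = 10/81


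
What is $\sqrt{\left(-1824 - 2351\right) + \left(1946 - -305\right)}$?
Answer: $2 i \sqrt{481} \approx 43.863 i$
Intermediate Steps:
$\sqrt{\left(-1824 - 2351\right) + \left(1946 - -305\right)} = \sqrt{-4175 + \left(1946 + 305\right)} = \sqrt{-4175 + 2251} = \sqrt{-1924} = 2 i \sqrt{481}$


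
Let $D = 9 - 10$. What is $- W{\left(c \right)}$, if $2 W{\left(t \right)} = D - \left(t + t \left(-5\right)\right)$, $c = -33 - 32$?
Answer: $\frac{261}{2} \approx 130.5$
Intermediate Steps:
$D = -1$
$c = -65$ ($c = -33 - 32 = -65$)
$W{\left(t \right)} = - \frac{1}{2} + 2 t$ ($W{\left(t \right)} = \frac{-1 - \left(t + t \left(-5\right)\right)}{2} = \frac{-1 - \left(t - 5 t\right)}{2} = \frac{-1 - - 4 t}{2} = \frac{-1 + 4 t}{2} = - \frac{1}{2} + 2 t$)
$- W{\left(c \right)} = - (- \frac{1}{2} + 2 \left(-65\right)) = - (- \frac{1}{2} - 130) = \left(-1\right) \left(- \frac{261}{2}\right) = \frac{261}{2}$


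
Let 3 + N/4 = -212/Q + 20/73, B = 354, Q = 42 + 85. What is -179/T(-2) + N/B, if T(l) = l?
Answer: 97856699/1093978 ≈ 89.450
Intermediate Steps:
Q = 127
N = -162996/9271 (N = -12 + 4*(-212/127 + 20/73) = -12 + 4*(-12936/9271) = -12 - 51744/9271 = -162996/9271 ≈ -17.581)
-179/T(-2) + N/B = -179/(-2) - 162996/9271/354 = -179*(-½) - 162996/9271*1/354 = 179/2 - 27166/546989 = 97856699/1093978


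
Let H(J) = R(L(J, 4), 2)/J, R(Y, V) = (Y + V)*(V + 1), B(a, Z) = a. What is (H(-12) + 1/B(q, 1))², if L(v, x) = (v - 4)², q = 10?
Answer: 103684/25 ≈ 4147.4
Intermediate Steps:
L(v, x) = (-4 + v)²
R(Y, V) = (1 + V)*(V + Y) (R(Y, V) = (V + Y)*(1 + V) = (1 + V)*(V + Y))
H(J) = (6 + 3*(-4 + J)²)/J (H(J) = (2 + (-4 + J)² + 2² + 2*(-4 + J)²)/J = (2 + (-4 + J)² + 4 + 2*(-4 + J)²)/J = (6 + 3*(-4 + J)²)/J)
(H(-12) + 1/B(q, 1))² = (3*(2 + (-4 - 12)²)/(-12) + 1/10)² = (3*(-1/12)*(2 + (-16)²) + ⅒)² = (3*(-1/12)*(2 + 256) + ⅒)² = (3*(-1/12)*258 + ⅒)² = (-129/2 + ⅒)² = (-322/5)² = 103684/25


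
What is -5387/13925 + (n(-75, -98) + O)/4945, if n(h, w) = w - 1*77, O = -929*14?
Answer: -42036828/13771825 ≈ -3.0524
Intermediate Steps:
O = -13006
n(h, w) = -77 + w (n(h, w) = w - 77 = -77 + w)
-5387/13925 + (n(-75, -98) + O)/4945 = -5387/13925 + ((-77 - 98) - 13006)/4945 = -5387*1/13925 + (-175 - 13006)*(1/4945) = -5387/13925 - 13181*1/4945 = -5387/13925 - 13181/4945 = -42036828/13771825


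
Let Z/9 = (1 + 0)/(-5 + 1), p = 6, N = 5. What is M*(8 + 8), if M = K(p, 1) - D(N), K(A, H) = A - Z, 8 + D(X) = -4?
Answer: 324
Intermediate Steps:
D(X) = -12 (D(X) = -8 - 4 = -12)
Z = -9/4 (Z = 9*((1 + 0)/(-5 + 1)) = 9*(1/(-4)) = 9*(1*(-¼)) = 9*(-¼) = -9/4 ≈ -2.2500)
K(A, H) = 9/4 + A (K(A, H) = A - 1*(-9/4) = A + 9/4 = 9/4 + A)
M = 81/4 (M = (9/4 + 6) - 1*(-12) = 33/4 + 12 = 81/4 ≈ 20.250)
M*(8 + 8) = 81*(8 + 8)/4 = (81/4)*16 = 324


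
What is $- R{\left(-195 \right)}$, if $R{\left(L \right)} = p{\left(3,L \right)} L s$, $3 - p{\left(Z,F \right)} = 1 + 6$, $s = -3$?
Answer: $2340$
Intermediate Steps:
$p{\left(Z,F \right)} = -4$ ($p{\left(Z,F \right)} = 3 - \left(1 + 6\right) = 3 - 7 = -4$)
$R{\left(L \right)} = 12 L$ ($R{\left(L \right)} = - 4 L \left(-3\right) = 12 L$)
$- R{\left(-195 \right)} = - 12 \left(-195\right) = \left(-1\right) \left(-2340\right) = 2340$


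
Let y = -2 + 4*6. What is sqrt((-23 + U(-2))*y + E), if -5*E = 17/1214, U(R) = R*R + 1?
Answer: I*sqrt(14590683590)/6070 ≈ 19.9*I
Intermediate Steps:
U(R) = 1 + R**2 (U(R) = R**2 + 1 = 1 + R**2)
y = 22 (y = -2 + 24 = 22)
E = -17/6070 (E = -17/(5*1214) = -1/5*17/1214 = -17/6070 ≈ -0.0028007)
sqrt((-23 + U(-2))*y + E) = sqrt((-23 + (1 + (-2)**2))*22 - 17/6070) = sqrt((-23 + (1 + 4))*22 - 17/6070) = sqrt((-23 + 5)*22 - 17/6070) = sqrt(-18*22 - 17/6070) = sqrt(-396 - 17/6070) = sqrt(-2403737/6070) = I*sqrt(14590683590)/6070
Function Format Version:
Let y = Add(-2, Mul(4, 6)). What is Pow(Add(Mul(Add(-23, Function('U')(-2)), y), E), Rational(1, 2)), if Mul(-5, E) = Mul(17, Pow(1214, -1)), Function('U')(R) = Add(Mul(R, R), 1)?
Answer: Mul(Rational(1, 6070), I, Pow(14590683590, Rational(1, 2))) ≈ Mul(19.900, I)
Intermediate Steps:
Function('U')(R) = Add(1, Pow(R, 2)) (Function('U')(R) = Add(Pow(R, 2), 1) = Add(1, Pow(R, 2)))
y = 22 (y = Add(-2, 24) = 22)
E = Rational(-17, 6070) (E = Mul(Rational(-1, 5), Mul(17, Pow(1214, -1))) = Mul(Rational(-1, 5), Mul(17, Rational(1, 1214))) = Mul(Rational(-1, 5), Rational(17, 1214)) = Rational(-17, 6070) ≈ -0.0028007)
Pow(Add(Mul(Add(-23, Function('U')(-2)), y), E), Rational(1, 2)) = Pow(Add(Mul(Add(-23, Add(1, Pow(-2, 2))), 22), Rational(-17, 6070)), Rational(1, 2)) = Pow(Add(Mul(Add(-23, Add(1, 4)), 22), Rational(-17, 6070)), Rational(1, 2)) = Pow(Add(Mul(Add(-23, 5), 22), Rational(-17, 6070)), Rational(1, 2)) = Pow(Add(Mul(-18, 22), Rational(-17, 6070)), Rational(1, 2)) = Pow(Add(-396, Rational(-17, 6070)), Rational(1, 2)) = Pow(Rational(-2403737, 6070), Rational(1, 2)) = Mul(Rational(1, 6070), I, Pow(14590683590, Rational(1, 2)))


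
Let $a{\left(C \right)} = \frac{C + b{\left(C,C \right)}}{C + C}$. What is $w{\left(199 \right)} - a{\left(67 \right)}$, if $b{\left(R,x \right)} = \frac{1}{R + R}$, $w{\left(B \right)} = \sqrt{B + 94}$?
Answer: $- \frac{8979}{17956} + \sqrt{293} \approx 16.617$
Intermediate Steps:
$w{\left(B \right)} = \sqrt{94 + B}$
$b{\left(R,x \right)} = \frac{1}{2 R}$
$a{\left(C \right)} = \frac{C + \frac{1}{2 C}}{2 C}$ ($a{\left(C \right)} = \frac{C + \frac{1}{2 C}}{C + C} = \frac{C + \frac{1}{2 C}}{2 C}$)
$w{\left(199 \right)} - a{\left(67 \right)} = \sqrt{94 + 199} - \left(\frac{1}{2} + \frac{1}{4 \cdot 4489}\right) = \sqrt{293} - \left(\frac{1}{2} + \frac{1}{4} \cdot \frac{1}{4489}\right) = \sqrt{293} - \left(\frac{1}{2} + \frac{1}{17956}\right) = \sqrt{293} - \frac{8979}{17956} = - \frac{8979}{17956} + \sqrt{293}$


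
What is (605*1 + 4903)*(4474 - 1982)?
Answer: 13725936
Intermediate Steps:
(605*1 + 4903)*(4474 - 1982) = (605 + 4903)*2492 = 5508*2492 = 13725936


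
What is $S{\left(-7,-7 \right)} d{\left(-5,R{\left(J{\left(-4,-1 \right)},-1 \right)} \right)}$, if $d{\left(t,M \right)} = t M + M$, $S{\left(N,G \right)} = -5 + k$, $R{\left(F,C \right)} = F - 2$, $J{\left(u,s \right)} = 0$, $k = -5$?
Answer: $-80$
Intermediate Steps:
$R{\left(F,C \right)} = -2 + F$ ($R{\left(F,C \right)} = F - 2 = -2 + F$)
$S{\left(N,G \right)} = -10$ ($S{\left(N,G \right)} = -5 - 5 = -10$)
$d{\left(t,M \right)} = M + M t$ ($d{\left(t,M \right)} = M t + M = M + M t$)
$S{\left(-7,-7 \right)} d{\left(-5,R{\left(J{\left(-4,-1 \right)},-1 \right)} \right)} = - 10 \left(-2 + 0\right) \left(1 - 5\right) = - 10 \left(\left(-2\right) \left(-4\right)\right) = \left(-10\right) 8 = -80$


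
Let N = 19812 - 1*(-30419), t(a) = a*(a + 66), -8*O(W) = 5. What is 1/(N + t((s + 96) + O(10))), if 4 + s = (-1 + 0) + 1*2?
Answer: 64/4151097 ≈ 1.5418e-5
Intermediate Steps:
s = -3 (s = -4 + ((-1 + 0) + 1*2) = -4 + (-1 + 2) = -4 + 1 = -3)
O(W) = -5/8 (O(W) = -⅛*5 = -5/8)
t(a) = a*(66 + a)
N = 50231 (N = 19812 + 30419 = 50231)
1/(N + t((s + 96) + O(10))) = 1/(50231 + ((-3 + 96) - 5/8)*(66 + ((-3 + 96) - 5/8))) = 1/(50231 + (93 - 5/8)*(66 + (93 - 5/8))) = 1/(50231 + 739*(66 + 739/8)/8) = 1/(50231 + (739/8)*(1267/8)) = 1/(50231 + 936313/64) = 1/(4151097/64) = 64/4151097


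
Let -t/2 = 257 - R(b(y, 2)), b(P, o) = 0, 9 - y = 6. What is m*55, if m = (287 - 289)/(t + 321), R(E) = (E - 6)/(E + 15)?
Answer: 550/969 ≈ 0.56760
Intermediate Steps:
y = 3 (y = 9 - 1*6 = 9 - 6 = 3)
R(E) = (-6 + E)/(15 + E)
t = -2574/5 (t = -2*(257 - (-6 + 0)/(15 + 0)) = -2*(257 - (-6)/15) = -2*(257 - 1*(-2/5)) = -2*(257 + 2/5) = -2*1287/5 = -2574/5 ≈ -514.80)
m = 10/969 (m = (287 - 289)/(-2574/5 + 321) = -2/(-969/5) = -2*(-5/969) = 10/969 ≈ 0.010320)
m*55 = (10/969)*55 = 550/969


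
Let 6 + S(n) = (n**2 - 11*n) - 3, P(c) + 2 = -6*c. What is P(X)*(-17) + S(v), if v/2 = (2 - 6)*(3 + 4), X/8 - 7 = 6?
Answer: 14385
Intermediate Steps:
X = 104 (X = 56 + 8*6 = 56 + 48 = 104)
P(c) = -2 - 6*c
v = -56 (v = 2*((2 - 6)*(3 + 4)) = 2*(-4*7) = 2*(-28) = -56)
S(n) = -9 + n**2 - 11*n (S(n) = -6 + ((n**2 - 11*n) - 3) = -6 + (-3 + n**2 - 11*n) = -9 + n**2 - 11*n)
P(X)*(-17) + S(v) = (-2 - 6*104)*(-17) + (-9 + (-56)**2 - 11*(-56)) = (-2 - 624)*(-17) + (-9 + 3136 + 616) = -626*(-17) + 3743 = 10642 + 3743 = 14385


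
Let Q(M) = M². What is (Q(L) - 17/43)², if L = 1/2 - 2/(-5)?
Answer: 3179089/18490000 ≈ 0.17194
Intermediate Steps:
L = 9/10 (L = 1*(½) - 2*(-⅕) = ½ + ⅖ = 9/10 ≈ 0.90000)
(Q(L) - 17/43)² = ((9/10)² - 17/43)² = (81/100 - 17*1/43)² = (81/100 - 17/43)² = (1783/4300)² = 3179089/18490000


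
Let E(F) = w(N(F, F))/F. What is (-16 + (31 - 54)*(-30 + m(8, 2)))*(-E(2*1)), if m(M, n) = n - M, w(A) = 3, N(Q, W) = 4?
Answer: -1218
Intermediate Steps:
E(F) = 3/F
(-16 + (31 - 54)*(-30 + m(8, 2)))*(-E(2*1)) = (-16 + (31 - 54)*(-30 + (2 - 1*8)))*(-3/(2*1)) = (-16 - 23*(-30 + (2 - 8)))*(-3/2) = (-16 - 23*(-30 - 6))*(-3/2) = (-16 - 23*(-36))*(-1*3/2) = (-16 + 828)*(-3/2) = 812*(-3/2) = -1218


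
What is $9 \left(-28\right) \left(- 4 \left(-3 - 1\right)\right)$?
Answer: $-4032$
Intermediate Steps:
$9 \left(-28\right) \left(- 4 \left(-3 - 1\right)\right) = - 252 \left(\left(-4\right) \left(-4\right)\right) = \left(-252\right) 16 = -4032$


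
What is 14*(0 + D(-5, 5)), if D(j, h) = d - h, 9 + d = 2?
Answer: -168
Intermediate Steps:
d = -7 (d = -9 + 2 = -7)
D(j, h) = -7 - h
14*(0 + D(-5, 5)) = 14*(0 + (-7 - 1*5)) = 14*(0 + (-7 - 5)) = 14*(0 - 12) = 14*(-12) = -168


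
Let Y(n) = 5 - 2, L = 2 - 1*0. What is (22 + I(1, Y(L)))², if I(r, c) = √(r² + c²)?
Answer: (22 + √10)² ≈ 633.14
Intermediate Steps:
L = 2 (L = 2 + 0 = 2)
Y(n) = 3
I(r, c) = √(c² + r²)
(22 + I(1, Y(L)))² = (22 + √(3² + 1²))² = (22 + √(9 + 1))² = (22 + √10)²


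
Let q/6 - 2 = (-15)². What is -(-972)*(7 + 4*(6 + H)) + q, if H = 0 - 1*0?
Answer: 31494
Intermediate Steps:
q = 1362 (q = 12 + 6*(-15)² = 12 + 6*225 = 12 + 1350 = 1362)
H = 0 (H = 0 + 0 = 0)
-(-972)*(7 + 4*(6 + H)) + q = -(-972)*(7 + 4*(6 + 0)) + 1362 = -(-972)*(7 + 4*6) + 1362 = -(-972)*(7 + 24) + 1362 = -(-972)*31 + 1362 = -324*(-93) + 1362 = 30132 + 1362 = 31494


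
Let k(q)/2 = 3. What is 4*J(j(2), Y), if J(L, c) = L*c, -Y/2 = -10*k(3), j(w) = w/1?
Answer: 960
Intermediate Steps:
k(q) = 6 (k(q) = 2*3 = 6)
j(w) = w (j(w) = w*1 = w)
Y = 120 (Y = -(-20)*6 = -2*(-60) = 120)
4*J(j(2), Y) = 4*(2*120) = 4*240 = 960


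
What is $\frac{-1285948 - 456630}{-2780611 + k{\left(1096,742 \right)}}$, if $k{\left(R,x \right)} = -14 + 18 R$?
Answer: $\frac{1742578}{2760897} \approx 0.63116$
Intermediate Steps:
$\frac{-1285948 - 456630}{-2780611 + k{\left(1096,742 \right)}} = \frac{-1285948 - 456630}{-2780611 + \left(-14 + 18 \cdot 1096\right)} = - \frac{1742578}{-2780611 + \left(-14 + 19728\right)} = - \frac{1742578}{-2780611 + 19714} = - \frac{1742578}{-2760897} = \left(-1742578\right) \left(- \frac{1}{2760897}\right) = \frac{1742578}{2760897}$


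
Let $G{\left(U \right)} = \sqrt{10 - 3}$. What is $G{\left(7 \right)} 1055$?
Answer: $1055 \sqrt{7} \approx 2791.3$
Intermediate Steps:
$G{\left(U \right)} = \sqrt{7}$
$G{\left(7 \right)} 1055 = \sqrt{7} \cdot 1055 = 1055 \sqrt{7}$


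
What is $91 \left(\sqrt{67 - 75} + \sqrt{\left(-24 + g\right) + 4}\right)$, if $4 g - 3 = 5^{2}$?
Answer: $91 i \left(\sqrt{13} + 2 \sqrt{2}\right) \approx 585.49 i$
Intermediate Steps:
$g = 7$ ($g = \frac{3}{4} + \frac{5^{2}}{4} = \frac{3}{4} + \frac{1}{4} \cdot 25 = \frac{3}{4} + \frac{25}{4} = 7$)
$91 \left(\sqrt{67 - 75} + \sqrt{\left(-24 + g\right) + 4}\right) = 91 \left(\sqrt{67 - 75} + \sqrt{\left(-24 + 7\right) + 4}\right) = 91 \left(\sqrt{-8} + \sqrt{-17 + 4}\right) = 91 \left(2 i \sqrt{2} + \sqrt{-13}\right) = 91 \left(2 i \sqrt{2} + i \sqrt{13}\right) = 91 \left(i \sqrt{13} + 2 i \sqrt{2}\right) = 91 i \sqrt{13} + 182 i \sqrt{2}$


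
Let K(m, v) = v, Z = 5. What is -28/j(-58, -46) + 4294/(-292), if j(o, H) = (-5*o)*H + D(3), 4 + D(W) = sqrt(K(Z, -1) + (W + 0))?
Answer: -191122640413/12998550382 + 14*sqrt(2)/89031167 ≈ -14.703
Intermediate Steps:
D(W) = -4 + sqrt(-1 + W) (D(W) = -4 + sqrt(-1 + (W + 0)) = -4 + sqrt(-1 + W))
j(o, H) = -4 + sqrt(2) - 5*H*o (j(o, H) = (-5*o)*H + (-4 + sqrt(-1 + 3)) = -5*H*o + (-4 + sqrt(2)) = -4 + sqrt(2) - 5*H*o)
-28/j(-58, -46) + 4294/(-292) = -28/(-4 + sqrt(2) - 5*(-46)*(-58)) + 4294/(-292) = -28/(-4 + sqrt(2) - 13340) + 4294*(-1/292) = -28/(-13344 + sqrt(2)) - 2147/146 = -2147/146 - 28/(-13344 + sqrt(2))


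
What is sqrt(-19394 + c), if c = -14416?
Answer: 7*I*sqrt(690) ≈ 183.88*I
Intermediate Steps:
sqrt(-19394 + c) = sqrt(-19394 - 14416) = sqrt(-33810) = 7*I*sqrt(690)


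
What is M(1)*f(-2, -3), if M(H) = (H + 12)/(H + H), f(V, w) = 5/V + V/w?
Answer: -143/12 ≈ -11.917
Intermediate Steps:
M(H) = (12 + H)/(2*H) (M(H) = (12 + H)/((2*H)) = (12 + H)*(1/(2*H)) = (12 + H)/(2*H))
M(1)*f(-2, -3) = ((1/2)*(12 + 1)/1)*(5/(-2) - 2/(-3)) = ((1/2)*1*13)*(5*(-1/2) - 2*(-1/3)) = 13*(-5/2 + 2/3)/2 = (13/2)*(-11/6) = -143/12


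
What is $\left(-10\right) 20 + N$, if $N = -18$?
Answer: $-218$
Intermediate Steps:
$\left(-10\right) 20 + N = \left(-10\right) 20 - 18 = -200 - 18 = -218$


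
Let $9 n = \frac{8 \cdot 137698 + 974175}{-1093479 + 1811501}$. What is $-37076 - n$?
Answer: $- \frac{239594528807}{6462198} \approx -37076.0$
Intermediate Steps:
$n = \frac{2075759}{6462198}$ ($n = \frac{\left(8 \cdot 137698 + 974175\right) \frac{1}{-1093479 + 1811501}}{9} = \frac{\left(1101584 + 974175\right) \frac{1}{718022}}{9} = \frac{2075759 \cdot \frac{1}{718022}}{9} = \frac{1}{9} \cdot \frac{2075759}{718022} = \frac{2075759}{6462198} \approx 0.32122$)
$-37076 - n = -37076 - \frac{2075759}{6462198} = - \frac{239594528807}{6462198}$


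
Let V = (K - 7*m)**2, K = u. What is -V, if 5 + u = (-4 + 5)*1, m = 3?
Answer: -625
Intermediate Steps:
u = -4 (u = -5 + (-4 + 5)*1 = -5 + 1*1 = -5 + 1 = -4)
K = -4
V = 625 (V = (-4 - 7*3)**2 = (-4 - 21)**2 = (-25)**2 = 625)
-V = -1*625 = -625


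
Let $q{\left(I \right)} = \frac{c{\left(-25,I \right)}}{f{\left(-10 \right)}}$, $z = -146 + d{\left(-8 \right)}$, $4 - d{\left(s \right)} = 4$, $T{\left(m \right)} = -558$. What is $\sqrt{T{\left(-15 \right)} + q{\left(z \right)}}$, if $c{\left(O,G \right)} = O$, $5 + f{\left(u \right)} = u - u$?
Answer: $i \sqrt{553} \approx 23.516 i$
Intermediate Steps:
$f{\left(u \right)} = -5$ ($f{\left(u \right)} = -5 + \left(u - u\right) = -5 + 0 = -5$)
$d{\left(s \right)} = 0$ ($d{\left(s \right)} = 4 - 4 = 0$)
$z = -146$ ($z = -146 + 0 = -146$)
$q{\left(I \right)} = 5$ ($q{\left(I \right)} = - \frac{25}{-5} = \left(-25\right) \left(- \frac{1}{5}\right) = 5$)
$\sqrt{T{\left(-15 \right)} + q{\left(z \right)}} = \sqrt{-558 + 5} = \sqrt{-553} = i \sqrt{553}$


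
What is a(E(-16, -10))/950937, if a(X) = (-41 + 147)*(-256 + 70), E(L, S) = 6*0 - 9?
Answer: -6572/316979 ≈ -0.020733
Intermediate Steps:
E(L, S) = -9 (E(L, S) = 0 - 9 = -9)
a(X) = -19716 (a(X) = 106*(-186) = -19716)
a(E(-16, -10))/950937 = -19716/950937 = -19716*1/950937 = -6572/316979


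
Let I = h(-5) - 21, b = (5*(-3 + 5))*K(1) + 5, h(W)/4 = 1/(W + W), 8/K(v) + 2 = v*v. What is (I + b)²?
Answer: 232324/25 ≈ 9293.0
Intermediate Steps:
K(v) = 8/(-2 + v²) (K(v) = 8/(-2 + v*v) = 8/(-2 + v²))
h(W) = 2/W (h(W) = 4/(W + W) = 4/((2*W)) = 4*(1/(2*W)) = 2/W)
b = -75 (b = (5*(-3 + 5))*(8/(-2 + 1²)) + 5 = (5*2)*(8/(-2 + 1)) + 5 = 10*(8/(-1)) + 5 = 10*(8*(-1)) + 5 = 10*(-8) + 5 = -80 + 5 = -75)
I = -107/5 (I = 2/(-5) - 21 = 2*(-⅕) - 21 = -⅖ - 21 = -107/5 ≈ -21.400)
(I + b)² = (-107/5 - 75)² = (-482/5)² = 232324/25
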